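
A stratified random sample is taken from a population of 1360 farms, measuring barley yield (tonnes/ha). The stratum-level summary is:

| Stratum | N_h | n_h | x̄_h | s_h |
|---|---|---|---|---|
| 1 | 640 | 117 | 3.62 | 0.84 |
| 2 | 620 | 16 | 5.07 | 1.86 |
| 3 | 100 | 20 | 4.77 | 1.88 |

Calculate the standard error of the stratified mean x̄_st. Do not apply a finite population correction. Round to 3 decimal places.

SE(x̄_st) ≈ 0.217

V̂(x̄_st) = Σ W_h² s_h²/n_h, with W_h = N_h/N and N = 1360:
  stratum 1: (640/1360)²·0.84²/117 = 0.00133553
  stratum 2: (620/1360)²·1.86²/16 = 0.0449378
  stratum 3: (100/1360)²·1.88²/20 = 0.00095545
V̂(x̄_st) = 0.0472287
SE(x̄_st) = √0.0472287 = 0.217322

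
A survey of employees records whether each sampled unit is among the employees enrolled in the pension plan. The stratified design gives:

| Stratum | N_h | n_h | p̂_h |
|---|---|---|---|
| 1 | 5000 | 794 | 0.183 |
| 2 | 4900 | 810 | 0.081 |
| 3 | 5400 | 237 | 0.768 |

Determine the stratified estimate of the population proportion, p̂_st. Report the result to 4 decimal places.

p̂_st ≈ 0.3568

N = 15300; stratum weights W_h = N_h/N.
p̂_st = Σ W_h p̂_h = (5000·0.183 + 4900·0.081 + 5400·0.768)/15300 = 0.35680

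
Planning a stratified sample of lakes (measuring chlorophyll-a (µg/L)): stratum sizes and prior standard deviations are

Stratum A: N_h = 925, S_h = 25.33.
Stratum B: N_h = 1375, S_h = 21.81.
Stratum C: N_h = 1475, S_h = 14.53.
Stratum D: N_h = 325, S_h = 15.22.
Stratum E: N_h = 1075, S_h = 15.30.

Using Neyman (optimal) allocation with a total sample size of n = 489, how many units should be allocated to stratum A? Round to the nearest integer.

119

Neyman allocation: n_h = n · N_h S_h / Σ N_i S_i, with n = 489.
  stratum A: N_h·S_h = 925·25.33 = 23430.25
  stratum B: N_h·S_h = 1375·21.81 = 29988.75
  stratum C: N_h·S_h = 1475·14.53 = 21431.75
  stratum D: N_h·S_h = 325·15.22 = 4946.50
  stratum E: N_h·S_h = 1075·15.30 = 16447.50
Σ N_h S_h = 96244.75
n for stratum A = 489·23430.25/96244.75 = 119.044 → 119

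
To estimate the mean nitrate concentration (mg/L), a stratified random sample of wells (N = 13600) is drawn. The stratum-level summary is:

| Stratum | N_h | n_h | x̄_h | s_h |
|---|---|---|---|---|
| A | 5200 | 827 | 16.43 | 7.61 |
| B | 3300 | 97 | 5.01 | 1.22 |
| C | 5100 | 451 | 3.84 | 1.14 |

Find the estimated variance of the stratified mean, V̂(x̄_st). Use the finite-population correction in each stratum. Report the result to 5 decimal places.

V̂(x̄_st) ≈ 0.00986

V̂(x̄_st) = Σ W_h² (1 − n_h/N_h) s_h²/n_h, with W_h = N_h/N and N = 13600:
  stratum A: (5200/13600)²·(1 − 827/5200)·7.61²/827 = 0.00860932
  stratum B: (3300/13600)²·(1 − 97/3300)·1.22²/97 = 0.000876882
  stratum C: (5100/13600)²·(1 − 451/5100)·1.14²/451 = 0.00036939
V̂(x̄_st) = 0.00985559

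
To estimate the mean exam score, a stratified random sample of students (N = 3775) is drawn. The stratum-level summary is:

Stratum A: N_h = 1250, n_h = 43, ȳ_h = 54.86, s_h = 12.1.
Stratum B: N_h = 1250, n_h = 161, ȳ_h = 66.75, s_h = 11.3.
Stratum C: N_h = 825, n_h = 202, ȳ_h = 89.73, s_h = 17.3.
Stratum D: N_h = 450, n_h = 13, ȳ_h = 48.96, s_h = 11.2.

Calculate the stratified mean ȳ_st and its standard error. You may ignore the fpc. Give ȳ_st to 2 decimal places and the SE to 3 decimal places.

ȳ_st ≈ 65.71, SE ≈ 0.817

ȳ_st = Σ W_h ȳ_h = (1250·54.86 + 1250·66.75 + 825·89.73 + 450·48.96)/3775 = 65.71437
V̂(ȳ_st) = Σ W_h² s_h²/n_h, with W_h = N_h/N and N = 3775:
  stratum A: (1250/3775)²·12.1²/43 = 0.373326
  stratum B: (1250/3775)²·11.3²/161 = 0.0869595
  stratum C: (825/3775)²·17.3²/202 = 0.0707644
  stratum D: (450/3775)²·11.2²/13 = 0.137115
V̂(ȳ_st) = 0.668165
SE(ȳ_st) = √0.668165 = 0.817413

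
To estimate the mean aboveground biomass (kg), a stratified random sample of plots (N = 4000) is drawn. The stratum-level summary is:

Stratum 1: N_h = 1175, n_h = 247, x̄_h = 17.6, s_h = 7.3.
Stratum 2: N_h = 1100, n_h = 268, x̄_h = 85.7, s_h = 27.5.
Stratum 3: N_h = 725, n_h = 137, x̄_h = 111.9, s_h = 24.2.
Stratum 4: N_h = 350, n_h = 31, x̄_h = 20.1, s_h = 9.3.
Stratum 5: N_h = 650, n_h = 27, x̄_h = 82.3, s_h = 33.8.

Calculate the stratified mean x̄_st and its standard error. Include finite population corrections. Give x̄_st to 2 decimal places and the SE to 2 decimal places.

x̄_st = Σ W_h x̄_h = (1175·17.6 + 1100·85.7 + 725·111.9 + 350·20.1 + 650·82.3)/4000 = 64.15188
V̂(x̄_st) = Σ W_h² (1 − n_h/N_h) s_h²/n_h, with W_h = N_h/N and N = 4000:
  stratum 1: (1175/4000)²·(1 − 247/1175)·7.3²/247 = 0.0147033
  stratum 2: (1100/4000)²·(1 − 268/1100)·27.5²/268 = 0.161409
  stratum 3: (725/4000)²·(1 − 137/725)·24.2²/137 = 0.113895
  stratum 4: (350/4000)²·(1 − 31/350)·9.3²/31 = 0.019469
  stratum 5: (650/4000)²·(1 − 27/650)·33.8²/27 = 1.07091
V̂(x̄_st) = 1.38038
SE(x̄_st) = √1.38038 = 1.1749

x̄_st ≈ 64.15, SE ≈ 1.17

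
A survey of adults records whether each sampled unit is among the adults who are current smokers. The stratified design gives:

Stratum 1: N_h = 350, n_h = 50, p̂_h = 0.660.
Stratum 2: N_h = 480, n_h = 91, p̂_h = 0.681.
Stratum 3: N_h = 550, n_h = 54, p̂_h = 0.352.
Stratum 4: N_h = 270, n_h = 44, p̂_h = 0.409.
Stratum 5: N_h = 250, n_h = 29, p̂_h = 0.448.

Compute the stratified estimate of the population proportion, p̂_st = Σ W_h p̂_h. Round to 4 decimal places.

N = 1900; stratum weights W_h = N_h/N.
p̂_st = Σ W_h p̂_h = (350·0.660 + 480·0.681 + 550·0.352 + 270·0.409 + 250·0.448)/1900 = 0.51258

p̂_st ≈ 0.5126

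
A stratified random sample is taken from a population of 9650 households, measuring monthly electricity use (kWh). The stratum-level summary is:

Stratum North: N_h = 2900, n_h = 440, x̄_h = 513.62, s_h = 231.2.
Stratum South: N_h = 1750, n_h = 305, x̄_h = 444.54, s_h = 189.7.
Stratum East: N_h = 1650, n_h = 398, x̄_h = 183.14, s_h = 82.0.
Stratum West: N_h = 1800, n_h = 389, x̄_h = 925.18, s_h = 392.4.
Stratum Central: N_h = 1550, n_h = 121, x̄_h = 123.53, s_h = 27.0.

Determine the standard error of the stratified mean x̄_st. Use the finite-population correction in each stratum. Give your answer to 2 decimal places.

V̂(x̄_st) = Σ W_h² (1 − n_h/N_h) s_h²/n_h, with W_h = N_h/N and N = 9650:
  stratum North: (2900/9650)²·(1 − 440/2900)·231.2²/440 = 9.30682
  stratum South: (1750/9650)²·(1 − 305/1750)·189.7²/305 = 3.20395
  stratum East: (1650/9650)²·(1 − 398/1650)·82.0²/398 = 0.374782
  stratum West: (1800/9650)²·(1 − 389/1800)·392.4²/389 = 10.7958
  stratum Central: (1550/9650)²·(1 − 121/1550)·27.0²/121 = 0.143302
V̂(x̄_st) = 23.8246
SE(x̄_st) = √23.8246 = 4.88105

SE(x̄_st) ≈ 4.88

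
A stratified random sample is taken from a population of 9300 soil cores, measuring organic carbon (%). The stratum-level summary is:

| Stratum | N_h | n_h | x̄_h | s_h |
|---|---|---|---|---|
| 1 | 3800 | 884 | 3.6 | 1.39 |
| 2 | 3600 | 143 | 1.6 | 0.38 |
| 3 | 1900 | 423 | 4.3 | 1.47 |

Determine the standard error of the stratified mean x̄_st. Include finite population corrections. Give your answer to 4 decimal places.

V̂(x̄_st) = Σ W_h² (1 − n_h/N_h) s_h²/n_h, with W_h = N_h/N and N = 9300:
  stratum 1: (3800/9300)²·(1 − 884/3800)·1.39²/884 = 0.000280016
  stratum 2: (3600/9300)²·(1 − 143/3600)·0.38²/143 = 0.000145301
  stratum 3: (1900/9300)²·(1 − 423/1900)·1.47²/423 = 0.000165753
V̂(x̄_st) = 0.00059107
SE(x̄_st) = √0.00059107 = 0.0243119

SE(x̄_st) ≈ 0.0243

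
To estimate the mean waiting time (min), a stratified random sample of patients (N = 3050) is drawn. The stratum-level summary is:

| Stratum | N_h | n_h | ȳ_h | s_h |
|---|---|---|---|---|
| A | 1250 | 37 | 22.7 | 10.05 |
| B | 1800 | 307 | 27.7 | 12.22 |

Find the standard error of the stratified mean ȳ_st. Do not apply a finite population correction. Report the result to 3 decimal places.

V̂(ȳ_st) = Σ W_h² s_h²/n_h, with W_h = N_h/N and N = 3050:
  stratum A: (1250/3050)²·10.05²/37 = 0.458512
  stratum B: (1800/3050)²·12.22²/307 = 0.169414
V̂(ȳ_st) = 0.627926
SE(ȳ_st) = √0.627926 = 0.792418

SE(ȳ_st) ≈ 0.792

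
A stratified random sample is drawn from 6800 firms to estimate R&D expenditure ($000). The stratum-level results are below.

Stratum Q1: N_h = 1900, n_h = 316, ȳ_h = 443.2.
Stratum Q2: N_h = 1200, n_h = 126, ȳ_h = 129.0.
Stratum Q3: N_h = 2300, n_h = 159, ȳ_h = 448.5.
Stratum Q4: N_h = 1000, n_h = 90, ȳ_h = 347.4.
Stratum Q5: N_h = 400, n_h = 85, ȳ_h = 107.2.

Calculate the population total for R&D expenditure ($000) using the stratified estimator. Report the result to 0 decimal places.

τ̂_st = Σ N_h ȳ_h = 1900·443.2 + 1200·129.0 + 2300·448.5 + 1000·347.4 + 400·107.2 = 2418710

τ̂_st ≈ 2418710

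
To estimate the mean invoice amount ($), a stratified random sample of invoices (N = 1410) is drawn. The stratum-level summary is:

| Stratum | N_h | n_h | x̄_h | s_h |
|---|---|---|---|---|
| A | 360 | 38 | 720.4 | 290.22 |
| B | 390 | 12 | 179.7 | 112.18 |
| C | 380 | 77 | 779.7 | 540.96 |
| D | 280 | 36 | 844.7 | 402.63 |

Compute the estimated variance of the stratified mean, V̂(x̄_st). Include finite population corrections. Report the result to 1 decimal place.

V̂(x̄_st) = Σ W_h² (1 − n_h/N_h) s_h²/n_h, with W_h = N_h/N and N = 1410:
  stratum A: (360/1410)²·(1 − 38/360)·290.22²/38 = 129.238
  stratum B: (390/1410)²·(1 − 12/390)·112.18²/12 = 77.7621
  stratum C: (380/1410)²·(1 − 77/380)·540.96²/77 = 220.104
  stratum D: (280/1410)²·(1 − 36/280)·402.63²/36 = 154.746
V̂(x̄_st) = 581.85

V̂(x̄_st) ≈ 581.9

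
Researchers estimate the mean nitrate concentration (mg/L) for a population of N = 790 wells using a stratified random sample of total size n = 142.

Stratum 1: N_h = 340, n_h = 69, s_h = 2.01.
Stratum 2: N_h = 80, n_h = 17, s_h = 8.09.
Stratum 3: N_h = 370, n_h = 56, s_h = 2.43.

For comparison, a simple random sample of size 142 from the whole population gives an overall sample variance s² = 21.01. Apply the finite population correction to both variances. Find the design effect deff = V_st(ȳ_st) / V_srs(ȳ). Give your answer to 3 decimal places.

deff ≈ 0.489

V̂(ȳ_st) = Σ W_h² (1 − n_h/N_h) s_h²/n_h, with W_h = N_h/N and N = 790:
  stratum 1: (340/790)²·(1 − 69/340)·2.01²/69 = 0.00864444
  stratum 2: (80/790)²·(1 − 17/80)·8.09²/17 = 0.0310903
  stratum 3: (370/790)²·(1 − 56/370)·2.43²/56 = 0.0196292
V_st = 0.0593639
V_srs = (1 − 142/790)·21.01/142 = 0.121363
deff = V_st / V_srs = 0.0593639/0.121363 = 0.4891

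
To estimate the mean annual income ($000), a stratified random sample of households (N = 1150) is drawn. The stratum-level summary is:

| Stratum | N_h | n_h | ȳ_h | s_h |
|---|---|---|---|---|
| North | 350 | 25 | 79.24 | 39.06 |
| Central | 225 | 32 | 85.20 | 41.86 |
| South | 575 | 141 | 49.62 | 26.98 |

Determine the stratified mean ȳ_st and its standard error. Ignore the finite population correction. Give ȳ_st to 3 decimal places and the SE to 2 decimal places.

ȳ_st = Σ W_h ȳ_h = (350·79.24 + 225·85.20 + 575·49.62)/1150 = 65.59609
V̂(ȳ_st) = Σ W_h² s_h²/n_h, with W_h = N_h/N and N = 1150:
  stratum North: (350/1150)²·39.06²/25 = 5.65282
  stratum Central: (225/1150)²·41.86²/32 = 2.09613
  stratum South: (575/1150)²·26.98²/141 = 1.29064
V̂(ȳ_st) = 9.03958
SE(ȳ_st) = √9.03958 = 3.00659

ȳ_st ≈ 65.596, SE ≈ 3.01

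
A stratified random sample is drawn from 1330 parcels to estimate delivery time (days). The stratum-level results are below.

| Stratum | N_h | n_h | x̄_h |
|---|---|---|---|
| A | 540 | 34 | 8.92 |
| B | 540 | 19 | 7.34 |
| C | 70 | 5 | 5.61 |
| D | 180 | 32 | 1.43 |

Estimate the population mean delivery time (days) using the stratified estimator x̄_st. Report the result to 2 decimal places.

x̄_st ≈ 7.09

N = Σ N_h = 1330. Stratum weights W_h = N_h/N.
x̄_st = (540·8.92 + 540·7.34 + 70·5.61 + 180·1.43) / 1330 = 7.0906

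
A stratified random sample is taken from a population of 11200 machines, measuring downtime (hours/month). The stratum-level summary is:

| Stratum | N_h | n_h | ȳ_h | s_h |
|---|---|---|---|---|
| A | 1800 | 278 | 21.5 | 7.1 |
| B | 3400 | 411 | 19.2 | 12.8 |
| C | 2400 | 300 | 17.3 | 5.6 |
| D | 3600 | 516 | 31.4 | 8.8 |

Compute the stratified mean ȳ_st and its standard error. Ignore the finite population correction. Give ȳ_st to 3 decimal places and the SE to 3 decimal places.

ȳ_st ≈ 23.084, SE ≈ 0.248

ȳ_st = Σ W_h ȳ_h = (1800·21.5 + 3400·19.2 + 2400·17.3 + 3600·31.4)/11200 = 23.08393
V̂(ȳ_st) = Σ W_h² s_h²/n_h, with W_h = N_h/N and N = 11200:
  stratum A: (1800/11200)²·7.1²/278 = 0.00468361
  stratum B: (3400/11200)²·12.8²/411 = 0.0367367
  stratum C: (2400/11200)²·5.6²/300 = 0.0048
  stratum D: (3600/11200)²·8.8²/516 = 0.0155055
V̂(ȳ_st) = 0.0617257
SE(ȳ_st) = √0.0617257 = 0.248447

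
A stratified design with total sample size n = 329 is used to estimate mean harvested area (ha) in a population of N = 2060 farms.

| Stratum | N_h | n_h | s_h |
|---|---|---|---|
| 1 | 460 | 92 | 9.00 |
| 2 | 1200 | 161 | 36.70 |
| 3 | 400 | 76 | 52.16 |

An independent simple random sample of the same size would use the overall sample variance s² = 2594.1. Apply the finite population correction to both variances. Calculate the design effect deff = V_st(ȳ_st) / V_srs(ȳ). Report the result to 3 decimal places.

deff ≈ 0.541

V̂(ȳ_st) = Σ W_h² (1 − n_h/N_h) s_h²/n_h, with W_h = N_h/N and N = 2060:
  stratum 1: (460/2060)²·(1 − 92/460)·9.00²/92 = 0.0351211
  stratum 2: (1200/2060)²·(1 − 161/1200)·36.70²/161 = 2.45792
  stratum 3: (400/2060)²·(1 − 76/400)·52.16²/76 = 1.09328
V_st = 3.58633
V_srs = (1 − 329/2060)·2594.1/329 = 6.62553
deff = V_st / V_srs = 3.58633/6.62553 = 0.5413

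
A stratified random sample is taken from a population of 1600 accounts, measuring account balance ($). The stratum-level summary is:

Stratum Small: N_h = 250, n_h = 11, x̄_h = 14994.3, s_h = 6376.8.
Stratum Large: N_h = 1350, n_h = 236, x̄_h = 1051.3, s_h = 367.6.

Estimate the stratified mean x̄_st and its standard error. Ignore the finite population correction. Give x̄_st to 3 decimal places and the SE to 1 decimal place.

x̄_st = Σ W_h x̄_h = (250·14994.3 + 1350·1051.3)/1600 = 3229.89375
V̂(x̄_st) = Σ W_h² s_h²/n_h, with W_h = N_h/N and N = 1600:
  stratum Small: (250/1600)²·6376.8²/11 = 90251.2
  stratum Large: (1350/1600)²·367.6²/236 = 407.63
V̂(x̄_st) = 90658.8
SE(x̄_st) = √90658.8 = 301.096

x̄_st ≈ 3229.894, SE ≈ 301.1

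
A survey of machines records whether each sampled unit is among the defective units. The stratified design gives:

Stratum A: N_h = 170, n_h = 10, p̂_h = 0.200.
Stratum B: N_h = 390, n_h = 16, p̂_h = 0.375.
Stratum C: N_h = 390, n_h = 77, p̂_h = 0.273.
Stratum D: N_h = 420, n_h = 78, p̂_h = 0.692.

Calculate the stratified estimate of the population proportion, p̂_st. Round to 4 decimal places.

N = 1370; stratum weights W_h = N_h/N.
p̂_st = Σ W_h p̂_h = (170·0.200 + 390·0.375 + 390·0.273 + 420·0.692)/1370 = 0.42143

p̂_st ≈ 0.4214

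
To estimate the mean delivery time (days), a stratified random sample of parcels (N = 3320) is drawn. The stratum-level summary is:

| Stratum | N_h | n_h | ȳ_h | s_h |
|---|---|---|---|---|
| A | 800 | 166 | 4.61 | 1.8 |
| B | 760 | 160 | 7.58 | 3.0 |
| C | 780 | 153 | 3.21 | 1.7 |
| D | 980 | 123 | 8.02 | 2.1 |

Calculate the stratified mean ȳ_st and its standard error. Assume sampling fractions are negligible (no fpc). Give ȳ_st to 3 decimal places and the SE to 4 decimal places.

ȳ_st ≈ 5.968, SE ≈ 0.0908

ȳ_st = Σ W_h ȳ_h = (800·4.61 + 760·7.58 + 780·3.21 + 980·8.02)/3320 = 5.96753
V̂(ȳ_st) = Σ W_h² s_h²/n_h, with W_h = N_h/N and N = 3320:
  stratum A: (800/3320)²·1.8²/166 = 0.00113329
  stratum B: (760/3320)²·3.0²/160 = 0.00294763
  stratum C: (780/3320)²·1.7²/153 = 0.0010426
  stratum D: (980/3320)²·2.1²/123 = 0.00312399
V̂(ȳ_st) = 0.00824752
SE(ȳ_st) = √0.00824752 = 0.0908158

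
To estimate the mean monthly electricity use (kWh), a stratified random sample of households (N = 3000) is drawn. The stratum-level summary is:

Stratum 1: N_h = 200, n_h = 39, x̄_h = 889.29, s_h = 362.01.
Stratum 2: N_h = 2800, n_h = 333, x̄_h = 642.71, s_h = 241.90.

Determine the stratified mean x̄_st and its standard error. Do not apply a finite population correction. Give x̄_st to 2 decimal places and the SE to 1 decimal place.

x̄_st ≈ 659.15, SE ≈ 13.0

x̄_st = Σ W_h x̄_h = (200·889.29 + 2800·642.71)/3000 = 659.14867
V̂(x̄_st) = Σ W_h² s_h²/n_h, with W_h = N_h/N and N = 3000:
  stratum 1: (200/3000)²·362.01²/39 = 14.9346
  stratum 2: (2800/3000)²·241.90²/333 = 153.074
V̂(x̄_st) = 168.008
SE(x̄_st) = √168.008 = 12.9618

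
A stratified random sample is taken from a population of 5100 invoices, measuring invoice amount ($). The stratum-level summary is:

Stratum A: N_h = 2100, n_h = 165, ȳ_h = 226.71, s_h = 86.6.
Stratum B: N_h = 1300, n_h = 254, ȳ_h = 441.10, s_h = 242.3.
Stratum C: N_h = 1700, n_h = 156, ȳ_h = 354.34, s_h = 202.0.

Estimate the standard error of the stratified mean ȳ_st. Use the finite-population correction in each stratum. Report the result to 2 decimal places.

V̂(ȳ_st) = Σ W_h² (1 − n_h/N_h) s_h²/n_h, with W_h = N_h/N and N = 5100:
  stratum A: (2100/5100)²·(1 − 165/2100)·86.6²/165 = 7.10087
  stratum B: (1300/5100)²·(1 − 254/1300)·242.3²/254 = 12.0839
  stratum C: (1700/5100)²·(1 − 156/1700)·202.0²/156 = 26.3957
V̂(ȳ_st) = 45.5805
SE(ȳ_st) = √45.5805 = 6.75134

SE(ȳ_st) ≈ 6.75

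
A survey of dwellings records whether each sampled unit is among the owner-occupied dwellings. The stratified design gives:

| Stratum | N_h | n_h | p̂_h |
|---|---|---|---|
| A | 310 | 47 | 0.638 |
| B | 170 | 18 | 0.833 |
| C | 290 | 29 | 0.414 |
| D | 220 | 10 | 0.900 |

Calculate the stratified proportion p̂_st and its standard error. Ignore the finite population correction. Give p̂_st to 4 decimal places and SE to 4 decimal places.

p̂_st ≈ 0.6641, SE ≈ 0.0444

N = 990; stratum weights W_h = N_h/N.
p̂_st = Σ W_h p̂_h = (310·0.638 + 170·0.833 + 290·0.414 + 220·0.900)/990 = 0.66409
V̂(p̂_st) = Σ W_h² p̂_h(1−p̂_h)/(n_h−1):
  stratum A: (310/990)²·0.638·0.362/46 = 0.000492294
  stratum B: (170/990)²·0.833·0.167/17 = 0.00024129
  stratum C: (290/990)²·0.414·0.586/28 = 0.000743474
  stratum D: (220/990)²·0.900·0.100/9 = 0.000493827
V̂(p̂_st) = 0.00197088; SE = √V̂ = 0.0443947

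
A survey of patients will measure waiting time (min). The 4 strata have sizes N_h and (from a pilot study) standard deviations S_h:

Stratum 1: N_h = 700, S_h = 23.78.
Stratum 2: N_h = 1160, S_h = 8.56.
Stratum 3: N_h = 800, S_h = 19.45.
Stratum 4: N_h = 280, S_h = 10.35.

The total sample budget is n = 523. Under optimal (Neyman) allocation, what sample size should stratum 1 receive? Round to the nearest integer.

193

Neyman allocation: n_h = n · N_h S_h / Σ N_i S_i, with n = 523.
  stratum 1: N_h·S_h = 700·23.78 = 16646.00
  stratum 2: N_h·S_h = 1160·8.56 = 9929.60
  stratum 3: N_h·S_h = 800·19.45 = 15560.00
  stratum 4: N_h·S_h = 280·10.35 = 2898.00
Σ N_h S_h = 45033.60
n for stratum 1 = 523·16646.00/45033.60 = 193.319 → 193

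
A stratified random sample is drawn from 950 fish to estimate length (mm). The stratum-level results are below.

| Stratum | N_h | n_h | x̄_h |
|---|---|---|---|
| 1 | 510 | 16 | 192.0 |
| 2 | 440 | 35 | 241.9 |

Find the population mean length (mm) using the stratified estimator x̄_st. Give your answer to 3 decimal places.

N = Σ N_h = 950. Stratum weights W_h = N_h/N.
x̄_st = (510·192.0 + 440·241.9) / 950 = 215.11158

x̄_st ≈ 215.112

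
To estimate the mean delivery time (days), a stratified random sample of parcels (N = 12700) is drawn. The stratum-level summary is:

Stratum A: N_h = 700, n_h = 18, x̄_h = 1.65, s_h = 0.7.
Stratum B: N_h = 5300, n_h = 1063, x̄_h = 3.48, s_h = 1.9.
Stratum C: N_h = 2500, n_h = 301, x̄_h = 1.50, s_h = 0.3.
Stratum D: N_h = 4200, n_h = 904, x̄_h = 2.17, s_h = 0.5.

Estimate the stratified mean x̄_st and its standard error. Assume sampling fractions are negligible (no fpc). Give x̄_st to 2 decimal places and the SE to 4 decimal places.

x̄_st = Σ W_h x̄_h = (700·1.65 + 5300·3.48 + 2500·1.50 + 4200·2.17)/12700 = 2.55614
V̂(x̄_st) = Σ W_h² s_h²/n_h, with W_h = N_h/N and N = 12700:
  stratum A: (700/12700)²·0.7²/18 = 8.27013e-05
  stratum B: (5300/12700)²·1.9²/1063 = 0.00059145
  stratum C: (2500/12700)²·0.3²/301 = 1.15864e-05
  stratum D: (4200/12700)²·0.5²/904 = 3.02456e-05
V̂(x̄_st) = 0.000715984
SE(x̄_st) = √0.000715984 = 0.0267579

x̄_st ≈ 2.56, SE ≈ 0.0268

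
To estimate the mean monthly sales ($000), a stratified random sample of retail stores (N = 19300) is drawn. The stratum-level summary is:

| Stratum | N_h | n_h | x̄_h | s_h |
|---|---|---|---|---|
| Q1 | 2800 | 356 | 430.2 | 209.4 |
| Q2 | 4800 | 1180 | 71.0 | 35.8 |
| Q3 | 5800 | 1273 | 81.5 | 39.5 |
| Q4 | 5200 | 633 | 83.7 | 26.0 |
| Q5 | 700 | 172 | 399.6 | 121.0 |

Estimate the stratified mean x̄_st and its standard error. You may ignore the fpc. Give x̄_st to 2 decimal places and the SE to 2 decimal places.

x̄_st = Σ W_h x̄_h = (2800·430.2 + 4800·71.0 + 5800·81.5 + 5200·83.7 + 700·399.6)/19300 = 141.60725
V̂(x̄_st) = Σ W_h² s_h²/n_h, with W_h = N_h/N and N = 19300:
  stratum Q1: (2800/19300)²·209.4²/356 = 2.59242
  stratum Q2: (4800/19300)²·35.8²/1180 = 0.0671818
  stratum Q3: (5800/19300)²·39.5²/1273 = 0.11069
  stratum Q4: (5200/19300)²·26.0²/633 = 0.0775238
  stratum Q5: (700/19300)²·121.0²/172 = 0.111976
V̂(x̄_st) = 2.95979
SE(x̄_st) = √2.95979 = 1.7204

x̄_st ≈ 141.61, SE ≈ 1.72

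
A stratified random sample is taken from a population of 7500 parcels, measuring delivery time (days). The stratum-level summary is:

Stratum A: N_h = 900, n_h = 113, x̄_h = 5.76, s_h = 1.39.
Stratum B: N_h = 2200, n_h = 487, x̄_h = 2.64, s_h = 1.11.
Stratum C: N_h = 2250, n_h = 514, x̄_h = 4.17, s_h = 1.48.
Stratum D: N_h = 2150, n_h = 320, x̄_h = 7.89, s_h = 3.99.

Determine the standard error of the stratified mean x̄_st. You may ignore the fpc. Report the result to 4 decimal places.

SE(x̄_st) ≈ 0.0703

V̂(x̄_st) = Σ W_h² s_h²/n_h, with W_h = N_h/N and N = 7500:
  stratum A: (900/7500)²·1.39²/113 = 0.000246215
  stratum B: (2200/7500)²·1.11²/487 = 0.000217691
  stratum C: (2250/7500)²·1.48²/514 = 0.000383533
  stratum D: (2150/7500)²·3.99²/320 = 0.00408837
V̂(x̄_st) = 0.00493581
SE(x̄_st) = √0.00493581 = 0.0702553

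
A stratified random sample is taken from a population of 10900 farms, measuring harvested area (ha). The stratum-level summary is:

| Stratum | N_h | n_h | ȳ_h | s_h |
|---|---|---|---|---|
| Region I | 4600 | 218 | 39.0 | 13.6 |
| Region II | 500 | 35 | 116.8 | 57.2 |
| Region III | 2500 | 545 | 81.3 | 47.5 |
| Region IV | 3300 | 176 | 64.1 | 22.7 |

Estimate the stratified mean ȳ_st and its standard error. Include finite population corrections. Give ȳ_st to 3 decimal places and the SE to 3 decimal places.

ȳ_st ≈ 59.870, SE ≈ 0.867

ȳ_st = Σ W_h ȳ_h = (4600·39.0 + 500·116.8 + 2500·81.3 + 3300·64.1)/10900 = 59.86972
V̂(ȳ_st) = Σ W_h² (1 − n_h/N_h) s_h²/n_h, with W_h = N_h/N and N = 10900:
  stratum Region I: (4600/10900)²·(1 − 218/4600)·13.6²/218 = 0.143946
  stratum Region II: (500/10900)²·(1 − 35/500)·57.2²/35 = 0.182934
  stratum Region III: (2500/10900)²·(1 − 545/2500)·47.5²/545 = 0.170304
  stratum Region IV: (3300/10900)²·(1 − 176/3300)·22.7²/176 = 0.254045
V̂(ȳ_st) = 0.751229
SE(ȳ_st) = √0.751229 = 0.866734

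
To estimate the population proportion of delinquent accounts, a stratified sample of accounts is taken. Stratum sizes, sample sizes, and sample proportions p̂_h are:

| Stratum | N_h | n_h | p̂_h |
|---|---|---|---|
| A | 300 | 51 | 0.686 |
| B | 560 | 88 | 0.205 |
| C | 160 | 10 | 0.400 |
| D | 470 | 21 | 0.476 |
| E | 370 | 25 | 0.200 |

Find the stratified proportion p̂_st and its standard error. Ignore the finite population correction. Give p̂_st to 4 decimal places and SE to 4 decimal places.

N = 1860; stratum weights W_h = N_h/N.
p̂_st = Σ W_h p̂_h = (300·0.686 + 560·0.205 + 160·0.400 + 470·0.476 + 370·0.200)/1860 = 0.36684
V̂(p̂_st) = Σ W_h² p̂_h(1−p̂_h)/(n_h−1):
  stratum A: (300/1860)²·0.686·0.314/50 = 0.000112073
  stratum B: (560/1860)²·0.205·0.795/87 = 0.000169806
  stratum C: (160/1860)²·0.400·0.600/9 = 0.000197325
  stratum D: (470/1860)²·0.476·0.524/20 = 0.000796302
  stratum E: (370/1860)²·0.200·0.800/24 = 0.000263807
V̂(p̂_st) = 0.00153931; SE = √V̂ = 0.0392341

p̂_st ≈ 0.3668, SE ≈ 0.0392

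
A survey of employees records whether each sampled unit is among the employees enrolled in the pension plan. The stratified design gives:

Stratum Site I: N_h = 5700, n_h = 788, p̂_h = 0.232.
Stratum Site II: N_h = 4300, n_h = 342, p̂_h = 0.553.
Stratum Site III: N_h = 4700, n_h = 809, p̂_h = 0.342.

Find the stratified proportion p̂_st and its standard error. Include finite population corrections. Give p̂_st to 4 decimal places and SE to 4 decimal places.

N = 14700; stratum weights W_h = N_h/N.
p̂_st = Σ W_h p̂_h = (5700·0.232 + 4300·0.553 + 4700·0.342)/14700 = 0.36107
V̂(p̂_st) = Σ W_h² (1 − n_h/N_h) p̂_h(1−p̂_h)/(n_h−1):
  stratum Site I: (5700/14700)²·(1 − 788/5700)·0.232·0.768/787 = 2.93341e-05
  stratum Site II: (4300/14700)²·(1 − 342/4300)·0.553·0.447/341 = 5.70937e-05
  stratum Site III: (4700/14700)²·(1 − 809/4700)·0.342·0.658/808 = 2.35703e-05
V̂(p̂_st) = 0.000109998; SE = √V̂ = 0.010488

p̂_st ≈ 0.3611, SE ≈ 0.0105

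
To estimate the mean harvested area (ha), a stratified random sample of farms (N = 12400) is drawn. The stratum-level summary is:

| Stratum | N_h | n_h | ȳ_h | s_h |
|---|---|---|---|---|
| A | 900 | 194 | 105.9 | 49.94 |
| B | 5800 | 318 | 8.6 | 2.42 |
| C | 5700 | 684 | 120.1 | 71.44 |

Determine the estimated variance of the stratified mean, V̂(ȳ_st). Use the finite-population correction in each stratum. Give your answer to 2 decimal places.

V̂(ȳ_st) ≈ 1.44

V̂(ȳ_st) = Σ W_h² (1 − n_h/N_h) s_h²/n_h, with W_h = N_h/N and N = 12400:
  stratum A: (900/12400)²·(1 − 194/900)·49.94²/194 = 0.053125
  stratum B: (5800/12400)²·(1 − 318/5800)·2.42²/318 = 0.00380827
  stratum C: (5700/12400)²·(1 − 684/5700)·71.44²/684 = 1.38745
V̂(ȳ_st) = 1.44438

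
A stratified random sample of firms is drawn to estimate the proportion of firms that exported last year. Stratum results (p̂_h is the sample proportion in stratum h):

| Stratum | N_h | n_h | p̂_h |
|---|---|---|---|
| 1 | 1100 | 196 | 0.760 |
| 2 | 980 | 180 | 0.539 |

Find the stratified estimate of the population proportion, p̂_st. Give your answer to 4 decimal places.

N = 2080; stratum weights W_h = N_h/N.
p̂_st = Σ W_h p̂_h = (1100·0.760 + 980·0.539)/2080 = 0.65587

p̂_st ≈ 0.6559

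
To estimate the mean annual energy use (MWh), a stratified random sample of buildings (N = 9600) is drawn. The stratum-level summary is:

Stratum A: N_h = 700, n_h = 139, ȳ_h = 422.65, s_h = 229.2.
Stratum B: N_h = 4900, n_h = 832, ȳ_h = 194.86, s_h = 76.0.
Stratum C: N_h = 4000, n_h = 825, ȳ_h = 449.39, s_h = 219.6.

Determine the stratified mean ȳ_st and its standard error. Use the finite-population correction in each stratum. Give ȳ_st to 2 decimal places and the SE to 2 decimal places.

ȳ_st = Σ W_h ȳ_h = (700·422.65 + 4900·194.86 + 4000·449.39)/9600 = 317.52385
V̂(ȳ_st) = Σ W_h² (1 − n_h/N_h) s_h²/n_h, with W_h = N_h/N and N = 9600:
  stratum A: (700/9600)²·(1 − 139/700)·229.2²/139 = 1.6104
  stratum B: (4900/9600)²·(1 − 832/4900)·76.0²/832 = 1.50155
  stratum C: (4000/9600)²·(1 − 825/4000)·219.6²/825 = 8.05512
V̂(ȳ_st) = 11.1671
SE(ȳ_st) = √11.1671 = 3.34172

ȳ_st ≈ 317.52, SE ≈ 3.34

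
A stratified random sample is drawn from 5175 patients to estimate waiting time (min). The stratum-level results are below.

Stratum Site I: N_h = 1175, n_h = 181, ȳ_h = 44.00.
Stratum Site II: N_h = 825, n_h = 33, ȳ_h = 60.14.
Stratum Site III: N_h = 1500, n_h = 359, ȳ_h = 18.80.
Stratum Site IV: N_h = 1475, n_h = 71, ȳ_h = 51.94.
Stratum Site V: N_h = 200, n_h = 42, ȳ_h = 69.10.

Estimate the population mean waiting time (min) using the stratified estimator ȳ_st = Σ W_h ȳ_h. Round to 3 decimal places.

ȳ_st ≈ 42.502

N = Σ N_h = 5175. Stratum weights W_h = N_h/N.
ȳ_st = (1175·44.00 + 825·60.14 + 1500·18.80 + 1475·51.94 + 200·69.10) / 5175 = 42.50184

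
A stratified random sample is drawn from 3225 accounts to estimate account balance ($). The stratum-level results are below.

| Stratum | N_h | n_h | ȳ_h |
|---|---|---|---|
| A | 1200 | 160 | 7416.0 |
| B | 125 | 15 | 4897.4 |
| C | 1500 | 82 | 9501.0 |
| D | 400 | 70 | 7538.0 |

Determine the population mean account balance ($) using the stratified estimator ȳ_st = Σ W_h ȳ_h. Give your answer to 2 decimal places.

ȳ_st ≈ 8303.28

N = Σ N_h = 3225. Stratum weights W_h = N_h/N.
ȳ_st = (1200·7416.0 + 125·4897.4 + 1500·9501.0 + 400·7538.0) / 3225 = 8303.2791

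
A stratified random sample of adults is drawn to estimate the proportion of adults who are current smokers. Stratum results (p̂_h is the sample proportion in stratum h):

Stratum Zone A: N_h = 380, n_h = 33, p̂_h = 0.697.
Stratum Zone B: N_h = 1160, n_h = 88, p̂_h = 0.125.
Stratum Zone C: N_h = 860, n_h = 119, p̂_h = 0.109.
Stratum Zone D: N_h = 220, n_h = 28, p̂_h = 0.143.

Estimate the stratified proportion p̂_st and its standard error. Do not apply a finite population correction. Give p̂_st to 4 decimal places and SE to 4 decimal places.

p̂_st ≈ 0.2042, SE ≈ 0.0225

N = 2620; stratum weights W_h = N_h/N.
p̂_st = Σ W_h p̂_h = (380·0.697 + 1160·0.125 + 860·0.109 + 220·0.143)/2620 = 0.20422
V̂(p̂_st) = Σ W_h² p̂_h(1−p̂_h)/(n_h−1):
  stratum Zone A: (380/2620)²·0.697·0.303/32 = 0.000138832
  stratum Zone B: (1160/2620)²·0.125·0.875/87 = 0.000246441
  stratum Zone C: (860/2620)²·0.109·0.891/118 = 8.86781e-05
  stratum Zone D: (220/2620)²·0.143·0.857/27 = 3.20034e-05
V̂(p̂_st) = 0.000505954; SE = √V̂ = 0.0224934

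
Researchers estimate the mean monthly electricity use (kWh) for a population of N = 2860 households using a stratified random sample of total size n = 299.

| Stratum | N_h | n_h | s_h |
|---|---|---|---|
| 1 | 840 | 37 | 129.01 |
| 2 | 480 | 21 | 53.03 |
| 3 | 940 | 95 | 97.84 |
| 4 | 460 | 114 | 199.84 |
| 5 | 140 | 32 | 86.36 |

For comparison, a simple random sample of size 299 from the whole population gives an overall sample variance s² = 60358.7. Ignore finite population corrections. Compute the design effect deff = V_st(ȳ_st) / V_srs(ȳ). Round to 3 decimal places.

deff ≈ 0.312

V̂(ȳ_st) = Σ W_h² s_h²/n_h, with W_h = N_h/N and N = 2860:
  stratum 1: (840/2860)²·129.01²/37 = 38.8036
  stratum 2: (480/2860)²·53.03²/21 = 3.77202
  stratum 3: (940/2860)²·97.84²/95 = 10.8851
  stratum 4: (460/2860)²·199.84²/114 = 9.06241
  stratum 5: (140/2860)²·86.36²/32 = 0.558469
V_st = 63.0816
V_srs = s²/n = 60358.7/299 = 201.869
deff = V_st / V_srs = 63.0816/201.869 = 0.3125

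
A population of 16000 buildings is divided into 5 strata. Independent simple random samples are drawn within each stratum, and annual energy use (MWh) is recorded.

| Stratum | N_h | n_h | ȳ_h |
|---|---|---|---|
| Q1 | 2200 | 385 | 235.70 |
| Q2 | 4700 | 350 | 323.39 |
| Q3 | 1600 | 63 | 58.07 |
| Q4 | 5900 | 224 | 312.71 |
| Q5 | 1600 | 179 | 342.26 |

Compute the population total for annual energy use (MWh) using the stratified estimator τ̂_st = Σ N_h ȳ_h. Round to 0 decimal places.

τ̂_st = Σ N_h ȳ_h = 2200·235.70 + 4700·323.39 + 1600·58.07 + 5900·312.71 + 1600·342.26 = 4523990

τ̂_st ≈ 4523990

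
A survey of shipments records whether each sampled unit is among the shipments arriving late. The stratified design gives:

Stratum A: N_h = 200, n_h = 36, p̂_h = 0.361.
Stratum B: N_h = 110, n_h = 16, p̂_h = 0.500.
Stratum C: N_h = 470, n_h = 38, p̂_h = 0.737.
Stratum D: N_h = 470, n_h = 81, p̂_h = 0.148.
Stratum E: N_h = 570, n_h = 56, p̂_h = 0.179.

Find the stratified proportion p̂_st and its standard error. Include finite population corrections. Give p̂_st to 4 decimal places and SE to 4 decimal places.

N = 1820; stratum weights W_h = N_h/N.
p̂_st = Σ W_h p̂_h = (200·0.361 + 110·0.500 + 470·0.737 + 470·0.148 + 570·0.179)/1820 = 0.35449
V̂(p̂_st) = Σ W_h² (1 − n_h/N_h) p̂_h(1−p̂_h)/(n_h−1):
  stratum A: (200/1820)²·(1 − 36/200)·0.361·0.639/35 = 6.52636e-05
  stratum B: (110/1820)²·(1 − 16/110)·0.500·0.500/15 = 5.20267e-05
  stratum C: (470/1820)²·(1 − 38/470)·0.737·0.263/37 = 0.000321115
  stratum D: (470/1820)²·(1 − 81/470)·0.148·0.852/80 = 8.69993e-05
  stratum E: (570/1820)²·(1 − 56/570)·0.179·0.821/55 = 0.000236335
V̂(p̂_st) = 0.00076174; SE = √V̂ = 0.0275996

p̂_st ≈ 0.3545, SE ≈ 0.0276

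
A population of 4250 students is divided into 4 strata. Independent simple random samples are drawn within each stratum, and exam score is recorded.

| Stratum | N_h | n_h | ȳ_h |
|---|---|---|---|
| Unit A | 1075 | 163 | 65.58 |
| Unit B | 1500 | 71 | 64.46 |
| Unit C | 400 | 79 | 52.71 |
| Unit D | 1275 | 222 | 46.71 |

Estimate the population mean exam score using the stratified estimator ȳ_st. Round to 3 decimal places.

N = Σ N_h = 4250. Stratum weights W_h = N_h/N.
ȳ_st = (1075·65.58 + 1500·64.46 + 400·52.71 + 1275·46.71) / 4250 = 58.31241

ȳ_st ≈ 58.312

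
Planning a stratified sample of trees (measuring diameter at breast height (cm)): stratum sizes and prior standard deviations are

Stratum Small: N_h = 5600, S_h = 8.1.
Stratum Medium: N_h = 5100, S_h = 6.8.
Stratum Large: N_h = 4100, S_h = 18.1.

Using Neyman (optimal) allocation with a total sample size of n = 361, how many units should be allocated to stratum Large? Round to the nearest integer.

174

Neyman allocation: n_h = n · N_h S_h / Σ N_i S_i, with n = 361.
  stratum Small: N_h·S_h = 5600·8.1 = 45360.00
  stratum Medium: N_h·S_h = 5100·6.8 = 34680.00
  stratum Large: N_h·S_h = 4100·18.1 = 74210.00
Σ N_h S_h = 154250.00
n for stratum Large = 361·74210.00/154250.00 = 173.678 → 174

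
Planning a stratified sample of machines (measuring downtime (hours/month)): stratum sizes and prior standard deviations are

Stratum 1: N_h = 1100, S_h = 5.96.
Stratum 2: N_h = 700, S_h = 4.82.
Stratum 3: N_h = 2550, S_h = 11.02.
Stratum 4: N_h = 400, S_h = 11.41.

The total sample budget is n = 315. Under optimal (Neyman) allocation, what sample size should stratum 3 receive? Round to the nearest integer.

Neyman allocation: n_h = n · N_h S_h / Σ N_i S_i, with n = 315.
  stratum 1: N_h·S_h = 1100·5.96 = 6556.00
  stratum 2: N_h·S_h = 700·4.82 = 3374.00
  stratum 3: N_h·S_h = 2550·11.02 = 28101.00
  stratum 4: N_h·S_h = 400·11.41 = 4564.00
Σ N_h S_h = 42595.00
n for stratum 3 = 315·28101.00/42595.00 = 207.813 → 208

208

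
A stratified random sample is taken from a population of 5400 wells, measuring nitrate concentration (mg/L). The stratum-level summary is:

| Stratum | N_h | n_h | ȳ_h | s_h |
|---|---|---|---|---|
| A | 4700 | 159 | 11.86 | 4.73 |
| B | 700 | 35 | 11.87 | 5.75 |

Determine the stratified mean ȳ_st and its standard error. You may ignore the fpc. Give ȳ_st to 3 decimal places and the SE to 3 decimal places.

ȳ_st = Σ W_h ȳ_h = (4700·11.86 + 700·11.87)/5400 = 11.86130
V̂(ȳ_st) = Σ W_h² s_h²/n_h, with W_h = N_h/N and N = 5400:
  stratum A: (4700/5400)²·4.73²/159 = 0.106594
  stratum B: (700/5400)²·5.75²/35 = 0.0158736
V̂(ȳ_st) = 0.122468
SE(ȳ_st) = √0.122468 = 0.349954

ȳ_st ≈ 11.861, SE ≈ 0.350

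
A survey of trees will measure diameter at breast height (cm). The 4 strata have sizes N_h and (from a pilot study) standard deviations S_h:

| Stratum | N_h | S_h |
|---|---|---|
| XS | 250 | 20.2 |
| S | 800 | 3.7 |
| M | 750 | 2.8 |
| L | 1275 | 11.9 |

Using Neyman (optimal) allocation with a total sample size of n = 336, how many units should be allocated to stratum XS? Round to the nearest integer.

Neyman allocation: n_h = n · N_h S_h / Σ N_i S_i, with n = 336.
  stratum XS: N_h·S_h = 250·20.2 = 5050.00
  stratum S: N_h·S_h = 800·3.7 = 2960.00
  stratum M: N_h·S_h = 750·2.8 = 2100.00
  stratum L: N_h·S_h = 1275·11.9 = 15172.50
Σ N_h S_h = 25282.50
n for stratum XS = 336·5050.00/25282.50 = 67.114 → 67

67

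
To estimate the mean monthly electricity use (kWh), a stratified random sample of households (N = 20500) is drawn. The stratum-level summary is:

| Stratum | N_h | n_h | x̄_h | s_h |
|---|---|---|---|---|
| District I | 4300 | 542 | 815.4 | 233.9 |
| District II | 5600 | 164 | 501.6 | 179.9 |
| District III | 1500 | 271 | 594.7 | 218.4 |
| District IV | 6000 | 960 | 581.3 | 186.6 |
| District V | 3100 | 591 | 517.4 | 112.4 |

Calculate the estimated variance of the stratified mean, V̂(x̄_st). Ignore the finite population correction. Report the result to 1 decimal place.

V̂(x̄_st) ≈ 23.7

V̂(x̄_st) = Σ W_h² s_h²/n_h, with W_h = N_h/N and N = 20500:
  stratum District I: (4300/20500)²·233.9²/542 = 4.4411
  stratum District II: (5600/20500)²·179.9²/164 = 14.7261
  stratum District III: (1500/20500)²·218.4²/271 = 0.942347
  stratum District IV: (6000/20500)²·186.6²/960 = 3.10704
  stratum District V: (3100/20500)²·112.4²/591 = 0.488833
V̂(x̄_st) = 23.7054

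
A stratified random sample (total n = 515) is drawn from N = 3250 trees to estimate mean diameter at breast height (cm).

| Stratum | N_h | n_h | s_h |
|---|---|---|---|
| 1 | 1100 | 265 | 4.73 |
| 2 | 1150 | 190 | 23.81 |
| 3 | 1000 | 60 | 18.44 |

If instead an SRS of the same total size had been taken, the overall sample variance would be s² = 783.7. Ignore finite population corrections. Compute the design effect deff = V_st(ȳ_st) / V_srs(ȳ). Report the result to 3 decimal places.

V̂(ȳ_st) = Σ W_h² s_h²/n_h, with W_h = N_h/N and N = 3250:
  stratum 1: (1100/3250)²·4.73²/265 = 0.00967153
  stratum 2: (1150/3250)²·23.81²/190 = 0.373589
  stratum 3: (1000/3250)²·18.44²/60 = 0.536542
V_st = 0.919803
V_srs = s²/n = 783.7/515 = 1.52175
deff = V_st / V_srs = 0.919803/1.52175 = 0.6044

deff ≈ 0.604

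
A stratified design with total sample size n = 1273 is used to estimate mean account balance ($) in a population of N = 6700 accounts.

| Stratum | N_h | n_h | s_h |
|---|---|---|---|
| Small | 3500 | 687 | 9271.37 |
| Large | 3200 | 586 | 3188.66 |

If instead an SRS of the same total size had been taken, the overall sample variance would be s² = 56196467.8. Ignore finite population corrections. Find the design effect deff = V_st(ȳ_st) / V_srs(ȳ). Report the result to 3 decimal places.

V̂(ȳ_st) = Σ W_h² s_h²/n_h, with W_h = N_h/N and N = 6700:
  stratum Small: (3500/6700)²·9271.37²/687 = 34144.2
  stratum Large: (3200/6700)²·3188.66²/586 = 3957.94
V_st = 38102.2
V_srs = s²/n = 56196467.8/1273 = 44144.9
deff = V_st / V_srs = 38102.2/44144.9 = 0.8631

deff ≈ 0.863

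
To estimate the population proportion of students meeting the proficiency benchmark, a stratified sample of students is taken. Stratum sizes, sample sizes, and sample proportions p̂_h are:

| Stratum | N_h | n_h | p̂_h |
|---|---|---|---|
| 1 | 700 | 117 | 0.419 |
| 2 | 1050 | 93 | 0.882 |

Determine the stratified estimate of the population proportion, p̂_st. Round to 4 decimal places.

N = 1750; stratum weights W_h = N_h/N.
p̂_st = Σ W_h p̂_h = (700·0.419 + 1050·0.882)/1750 = 0.69680

p̂_st ≈ 0.6968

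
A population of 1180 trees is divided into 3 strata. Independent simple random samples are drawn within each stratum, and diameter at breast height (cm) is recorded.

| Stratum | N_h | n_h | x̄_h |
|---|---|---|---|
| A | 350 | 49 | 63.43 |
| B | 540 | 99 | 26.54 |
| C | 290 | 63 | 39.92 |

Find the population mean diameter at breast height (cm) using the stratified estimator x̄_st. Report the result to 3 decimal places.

x̄_st ≈ 40.770

N = Σ N_h = 1180. Stratum weights W_h = N_h/N.
x̄_st = (350·63.43 + 540·26.54 + 290·39.92) / 1180 = 40.77025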